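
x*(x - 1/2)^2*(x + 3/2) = x^4 + x^3/2 - 5*x^2/4 + 3*x/8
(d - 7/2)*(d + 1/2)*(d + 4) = d^3 + d^2 - 55*d/4 - 7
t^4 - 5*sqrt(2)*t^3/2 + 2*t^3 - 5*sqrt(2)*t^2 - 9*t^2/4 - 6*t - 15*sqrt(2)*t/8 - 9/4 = (t + 1/2)*(t + 3/2)*(t - 3*sqrt(2))*(t + sqrt(2)/2)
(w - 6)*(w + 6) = w^2 - 36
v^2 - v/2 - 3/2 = (v - 3/2)*(v + 1)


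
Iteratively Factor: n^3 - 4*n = (n)*(n^2 - 4) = n*(n + 2)*(n - 2)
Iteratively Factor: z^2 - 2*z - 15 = (z + 3)*(z - 5)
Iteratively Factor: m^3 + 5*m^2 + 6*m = (m + 2)*(m^2 + 3*m) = (m + 2)*(m + 3)*(m)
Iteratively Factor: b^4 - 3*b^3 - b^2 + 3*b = (b - 1)*(b^3 - 2*b^2 - 3*b) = (b - 1)*(b + 1)*(b^2 - 3*b) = b*(b - 1)*(b + 1)*(b - 3)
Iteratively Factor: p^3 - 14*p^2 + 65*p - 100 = (p - 5)*(p^2 - 9*p + 20) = (p - 5)*(p - 4)*(p - 5)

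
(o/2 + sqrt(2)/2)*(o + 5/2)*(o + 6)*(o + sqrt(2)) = o^4/2 + sqrt(2)*o^3 + 17*o^3/4 + 17*o^2/2 + 17*sqrt(2)*o^2/2 + 17*o/2 + 15*sqrt(2)*o + 15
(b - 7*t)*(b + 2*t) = b^2 - 5*b*t - 14*t^2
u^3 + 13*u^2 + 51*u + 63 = (u + 3)^2*(u + 7)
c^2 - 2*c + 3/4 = (c - 3/2)*(c - 1/2)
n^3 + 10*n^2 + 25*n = n*(n + 5)^2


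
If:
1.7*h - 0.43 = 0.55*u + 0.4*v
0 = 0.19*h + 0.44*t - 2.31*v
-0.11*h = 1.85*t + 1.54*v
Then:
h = 16.3348729792148*v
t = -1.80369515011547*v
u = 49.7623346630275*v - 0.781818181818182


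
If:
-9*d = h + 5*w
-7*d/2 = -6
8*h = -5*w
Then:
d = 12/7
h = 108/49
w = -864/245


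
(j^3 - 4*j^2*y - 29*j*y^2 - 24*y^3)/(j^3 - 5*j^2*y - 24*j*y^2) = (j + y)/j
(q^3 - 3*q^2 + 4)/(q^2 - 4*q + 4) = q + 1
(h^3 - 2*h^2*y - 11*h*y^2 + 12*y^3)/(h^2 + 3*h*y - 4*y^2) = (h^2 - h*y - 12*y^2)/(h + 4*y)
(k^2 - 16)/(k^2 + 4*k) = (k - 4)/k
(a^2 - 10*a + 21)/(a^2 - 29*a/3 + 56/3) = 3*(a - 3)/(3*a - 8)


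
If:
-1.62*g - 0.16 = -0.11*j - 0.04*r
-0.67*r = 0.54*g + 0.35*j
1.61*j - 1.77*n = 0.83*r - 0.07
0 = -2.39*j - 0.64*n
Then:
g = -0.10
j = -0.00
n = 0.00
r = 0.08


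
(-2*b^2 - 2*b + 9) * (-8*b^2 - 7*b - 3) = 16*b^4 + 30*b^3 - 52*b^2 - 57*b - 27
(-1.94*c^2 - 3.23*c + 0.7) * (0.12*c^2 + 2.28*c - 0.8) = -0.2328*c^4 - 4.8108*c^3 - 5.7284*c^2 + 4.18*c - 0.56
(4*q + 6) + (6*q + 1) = 10*q + 7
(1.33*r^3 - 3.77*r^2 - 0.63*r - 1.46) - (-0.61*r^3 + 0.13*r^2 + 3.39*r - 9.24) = 1.94*r^3 - 3.9*r^2 - 4.02*r + 7.78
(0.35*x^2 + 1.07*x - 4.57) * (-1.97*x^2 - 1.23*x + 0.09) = -0.6895*x^4 - 2.5384*x^3 + 7.7183*x^2 + 5.7174*x - 0.4113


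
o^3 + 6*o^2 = o^2*(o + 6)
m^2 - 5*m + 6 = (m - 3)*(m - 2)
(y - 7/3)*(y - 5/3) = y^2 - 4*y + 35/9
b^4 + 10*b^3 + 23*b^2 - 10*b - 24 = (b - 1)*(b + 1)*(b + 4)*(b + 6)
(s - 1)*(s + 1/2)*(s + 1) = s^3 + s^2/2 - s - 1/2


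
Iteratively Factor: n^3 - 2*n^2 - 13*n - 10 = (n + 1)*(n^2 - 3*n - 10) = (n - 5)*(n + 1)*(n + 2)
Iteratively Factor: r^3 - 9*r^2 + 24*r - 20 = (r - 2)*(r^2 - 7*r + 10) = (r - 5)*(r - 2)*(r - 2)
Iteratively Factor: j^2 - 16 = (j - 4)*(j + 4)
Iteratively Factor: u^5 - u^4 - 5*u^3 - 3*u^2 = (u - 3)*(u^4 + 2*u^3 + u^2) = (u - 3)*(u + 1)*(u^3 + u^2) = u*(u - 3)*(u + 1)*(u^2 + u) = u^2*(u - 3)*(u + 1)*(u + 1)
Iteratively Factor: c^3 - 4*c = (c)*(c^2 - 4) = c*(c - 2)*(c + 2)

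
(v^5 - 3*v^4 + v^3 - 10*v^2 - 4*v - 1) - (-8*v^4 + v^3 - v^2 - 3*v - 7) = v^5 + 5*v^4 - 9*v^2 - v + 6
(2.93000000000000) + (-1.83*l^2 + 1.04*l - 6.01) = -1.83*l^2 + 1.04*l - 3.08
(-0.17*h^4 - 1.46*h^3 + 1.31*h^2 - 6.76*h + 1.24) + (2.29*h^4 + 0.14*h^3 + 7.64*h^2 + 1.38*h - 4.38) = 2.12*h^4 - 1.32*h^3 + 8.95*h^2 - 5.38*h - 3.14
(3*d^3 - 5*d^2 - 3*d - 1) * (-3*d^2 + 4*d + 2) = -9*d^5 + 27*d^4 - 5*d^3 - 19*d^2 - 10*d - 2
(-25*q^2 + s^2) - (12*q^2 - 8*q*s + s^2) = -37*q^2 + 8*q*s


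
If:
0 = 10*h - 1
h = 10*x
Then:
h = 1/10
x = 1/100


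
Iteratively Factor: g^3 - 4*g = (g + 2)*(g^2 - 2*g) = g*(g + 2)*(g - 2)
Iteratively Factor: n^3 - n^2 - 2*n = (n)*(n^2 - n - 2) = n*(n - 2)*(n + 1)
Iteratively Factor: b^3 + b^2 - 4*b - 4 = (b + 2)*(b^2 - b - 2) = (b + 1)*(b + 2)*(b - 2)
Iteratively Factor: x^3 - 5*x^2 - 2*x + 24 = (x - 4)*(x^2 - x - 6) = (x - 4)*(x - 3)*(x + 2)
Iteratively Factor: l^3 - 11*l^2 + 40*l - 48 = (l - 4)*(l^2 - 7*l + 12) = (l - 4)*(l - 3)*(l - 4)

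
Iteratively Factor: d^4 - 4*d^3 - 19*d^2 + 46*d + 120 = (d - 4)*(d^3 - 19*d - 30) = (d - 5)*(d - 4)*(d^2 + 5*d + 6) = (d - 5)*(d - 4)*(d + 3)*(d + 2)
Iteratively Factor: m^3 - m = (m + 1)*(m^2 - m) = (m - 1)*(m + 1)*(m)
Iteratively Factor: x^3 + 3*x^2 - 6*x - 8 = (x + 4)*(x^2 - x - 2) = (x + 1)*(x + 4)*(x - 2)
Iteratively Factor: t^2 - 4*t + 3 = (t - 1)*(t - 3)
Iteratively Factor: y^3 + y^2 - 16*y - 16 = (y - 4)*(y^2 + 5*y + 4) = (y - 4)*(y + 4)*(y + 1)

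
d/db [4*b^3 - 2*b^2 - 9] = 4*b*(3*b - 1)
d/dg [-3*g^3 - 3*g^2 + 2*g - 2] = -9*g^2 - 6*g + 2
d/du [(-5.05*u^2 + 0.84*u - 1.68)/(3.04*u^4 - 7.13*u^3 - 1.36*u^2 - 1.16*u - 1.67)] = (30.704*u^5 - 43.6673*u^4 + 32.4072*u^3 - 28.9348*u^2 + 12.2974*u - 3.3516)/(9.2416*u^8 - 43.3504*u^7 + 42.5681*u^6 + 12.3408*u^5 + 8.2376*u^4 + 26.9694*u^3 + 5.888*u^2 + 3.8744*u + 2.7889)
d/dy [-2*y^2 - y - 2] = -4*y - 1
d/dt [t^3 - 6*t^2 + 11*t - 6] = 3*t^2 - 12*t + 11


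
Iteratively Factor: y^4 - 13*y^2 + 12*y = (y - 1)*(y^3 + y^2 - 12*y) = (y - 1)*(y + 4)*(y^2 - 3*y) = (y - 3)*(y - 1)*(y + 4)*(y)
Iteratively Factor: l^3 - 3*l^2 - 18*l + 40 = (l + 4)*(l^2 - 7*l + 10) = (l - 5)*(l + 4)*(l - 2)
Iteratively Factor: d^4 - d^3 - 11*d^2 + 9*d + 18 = (d - 3)*(d^3 + 2*d^2 - 5*d - 6) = (d - 3)*(d + 1)*(d^2 + d - 6) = (d - 3)*(d - 2)*(d + 1)*(d + 3)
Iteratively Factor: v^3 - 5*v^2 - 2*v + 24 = (v - 4)*(v^2 - v - 6) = (v - 4)*(v - 3)*(v + 2)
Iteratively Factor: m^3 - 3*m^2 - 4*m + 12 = (m - 2)*(m^2 - m - 6) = (m - 2)*(m + 2)*(m - 3)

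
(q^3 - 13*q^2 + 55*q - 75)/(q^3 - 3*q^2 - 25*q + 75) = (q - 5)/(q + 5)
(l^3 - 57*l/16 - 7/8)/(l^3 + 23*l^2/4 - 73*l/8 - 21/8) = (4*l^2 - l - 14)/(2*(2*l^2 + 11*l - 21))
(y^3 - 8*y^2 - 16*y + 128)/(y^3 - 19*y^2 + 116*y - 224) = (y + 4)/(y - 7)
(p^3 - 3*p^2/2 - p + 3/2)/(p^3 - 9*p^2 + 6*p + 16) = (2*p^2 - 5*p + 3)/(2*(p^2 - 10*p + 16))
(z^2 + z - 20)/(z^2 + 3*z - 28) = (z + 5)/(z + 7)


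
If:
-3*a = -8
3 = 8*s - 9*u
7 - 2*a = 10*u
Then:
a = 8/3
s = 9/16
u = 1/6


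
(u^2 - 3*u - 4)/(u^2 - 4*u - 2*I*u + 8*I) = (u + 1)/(u - 2*I)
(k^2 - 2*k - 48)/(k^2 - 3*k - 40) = (k + 6)/(k + 5)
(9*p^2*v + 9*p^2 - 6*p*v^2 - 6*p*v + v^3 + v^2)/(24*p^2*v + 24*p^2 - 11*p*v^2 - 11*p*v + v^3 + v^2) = (3*p - v)/(8*p - v)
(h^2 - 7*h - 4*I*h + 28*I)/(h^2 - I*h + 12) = (h - 7)/(h + 3*I)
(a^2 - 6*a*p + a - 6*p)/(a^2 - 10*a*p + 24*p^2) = (-a - 1)/(-a + 4*p)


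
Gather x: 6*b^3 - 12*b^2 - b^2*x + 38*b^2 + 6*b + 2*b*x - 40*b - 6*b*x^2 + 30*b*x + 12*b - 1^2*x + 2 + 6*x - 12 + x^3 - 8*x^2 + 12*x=6*b^3 + 26*b^2 - 22*b + x^3 + x^2*(-6*b - 8) + x*(-b^2 + 32*b + 17) - 10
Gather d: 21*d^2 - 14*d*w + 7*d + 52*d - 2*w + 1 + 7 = 21*d^2 + d*(59 - 14*w) - 2*w + 8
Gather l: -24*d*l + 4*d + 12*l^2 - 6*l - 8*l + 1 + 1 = 4*d + 12*l^2 + l*(-24*d - 14) + 2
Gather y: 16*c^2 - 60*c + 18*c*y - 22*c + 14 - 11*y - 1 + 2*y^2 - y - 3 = 16*c^2 - 82*c + 2*y^2 + y*(18*c - 12) + 10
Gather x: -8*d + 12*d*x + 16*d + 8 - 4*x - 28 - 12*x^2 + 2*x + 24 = 8*d - 12*x^2 + x*(12*d - 2) + 4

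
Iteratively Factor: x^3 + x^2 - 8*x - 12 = (x + 2)*(x^2 - x - 6) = (x - 3)*(x + 2)*(x + 2)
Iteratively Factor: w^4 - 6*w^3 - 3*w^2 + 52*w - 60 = (w - 5)*(w^3 - w^2 - 8*w + 12) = (w - 5)*(w + 3)*(w^2 - 4*w + 4) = (w - 5)*(w - 2)*(w + 3)*(w - 2)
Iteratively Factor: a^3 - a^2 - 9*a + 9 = (a + 3)*(a^2 - 4*a + 3) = (a - 3)*(a + 3)*(a - 1)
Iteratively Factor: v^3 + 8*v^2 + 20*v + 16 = (v + 4)*(v^2 + 4*v + 4) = (v + 2)*(v + 4)*(v + 2)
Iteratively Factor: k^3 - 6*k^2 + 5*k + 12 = (k + 1)*(k^2 - 7*k + 12) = (k - 4)*(k + 1)*(k - 3)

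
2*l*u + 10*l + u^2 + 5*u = (2*l + u)*(u + 5)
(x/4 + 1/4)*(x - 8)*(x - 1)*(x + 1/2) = x^4/4 - 15*x^3/8 - 5*x^2/4 + 15*x/8 + 1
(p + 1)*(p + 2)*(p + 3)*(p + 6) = p^4 + 12*p^3 + 47*p^2 + 72*p + 36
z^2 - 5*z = z*(z - 5)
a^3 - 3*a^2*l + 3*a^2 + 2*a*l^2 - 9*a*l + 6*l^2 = (a + 3)*(a - 2*l)*(a - l)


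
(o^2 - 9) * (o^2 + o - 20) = o^4 + o^3 - 29*o^2 - 9*o + 180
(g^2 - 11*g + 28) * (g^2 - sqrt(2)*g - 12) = g^4 - 11*g^3 - sqrt(2)*g^3 + 11*sqrt(2)*g^2 + 16*g^2 - 28*sqrt(2)*g + 132*g - 336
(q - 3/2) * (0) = 0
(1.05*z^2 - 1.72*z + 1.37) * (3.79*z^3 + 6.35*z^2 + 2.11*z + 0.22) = 3.9795*z^5 + 0.1487*z^4 - 3.5142*z^3 + 5.3013*z^2 + 2.5123*z + 0.3014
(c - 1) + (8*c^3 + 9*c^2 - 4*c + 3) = 8*c^3 + 9*c^2 - 3*c + 2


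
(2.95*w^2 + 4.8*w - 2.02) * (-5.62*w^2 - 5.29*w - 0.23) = -16.579*w^4 - 42.5815*w^3 - 14.7181*w^2 + 9.5818*w + 0.4646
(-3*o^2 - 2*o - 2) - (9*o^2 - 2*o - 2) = -12*o^2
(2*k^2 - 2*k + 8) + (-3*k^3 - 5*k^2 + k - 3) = -3*k^3 - 3*k^2 - k + 5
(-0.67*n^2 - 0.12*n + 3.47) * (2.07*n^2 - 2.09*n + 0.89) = -1.3869*n^4 + 1.1519*n^3 + 6.8374*n^2 - 7.3591*n + 3.0883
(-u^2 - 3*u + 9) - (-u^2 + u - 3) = 12 - 4*u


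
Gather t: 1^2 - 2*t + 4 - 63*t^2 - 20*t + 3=-63*t^2 - 22*t + 8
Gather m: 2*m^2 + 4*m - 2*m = 2*m^2 + 2*m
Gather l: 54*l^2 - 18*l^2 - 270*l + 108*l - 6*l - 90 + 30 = 36*l^2 - 168*l - 60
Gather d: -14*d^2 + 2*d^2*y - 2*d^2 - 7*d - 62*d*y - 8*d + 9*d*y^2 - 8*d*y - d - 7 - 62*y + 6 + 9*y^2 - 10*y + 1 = d^2*(2*y - 16) + d*(9*y^2 - 70*y - 16) + 9*y^2 - 72*y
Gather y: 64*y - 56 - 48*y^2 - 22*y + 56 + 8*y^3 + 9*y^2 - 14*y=8*y^3 - 39*y^2 + 28*y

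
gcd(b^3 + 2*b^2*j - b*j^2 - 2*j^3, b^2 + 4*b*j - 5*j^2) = b - j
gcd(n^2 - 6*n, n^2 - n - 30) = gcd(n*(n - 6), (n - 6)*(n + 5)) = n - 6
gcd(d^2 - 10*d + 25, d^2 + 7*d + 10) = 1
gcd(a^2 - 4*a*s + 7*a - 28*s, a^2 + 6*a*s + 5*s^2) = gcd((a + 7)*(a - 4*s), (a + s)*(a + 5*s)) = 1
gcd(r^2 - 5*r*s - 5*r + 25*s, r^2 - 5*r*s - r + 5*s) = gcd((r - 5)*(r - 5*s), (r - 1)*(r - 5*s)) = r - 5*s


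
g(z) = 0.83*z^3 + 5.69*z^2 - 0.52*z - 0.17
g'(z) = 2.49*z^2 + 11.38*z - 0.52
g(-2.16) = 19.14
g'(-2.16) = -13.48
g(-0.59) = 1.95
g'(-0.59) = -6.37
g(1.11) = 7.40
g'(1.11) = 15.18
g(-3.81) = 38.50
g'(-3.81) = -7.73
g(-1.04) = 5.59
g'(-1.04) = -9.66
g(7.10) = 580.04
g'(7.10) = 205.80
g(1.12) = 7.55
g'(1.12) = 15.35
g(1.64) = 17.94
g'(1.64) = 24.84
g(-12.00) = -608.81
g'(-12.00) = 221.48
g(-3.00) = 30.19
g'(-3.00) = -12.25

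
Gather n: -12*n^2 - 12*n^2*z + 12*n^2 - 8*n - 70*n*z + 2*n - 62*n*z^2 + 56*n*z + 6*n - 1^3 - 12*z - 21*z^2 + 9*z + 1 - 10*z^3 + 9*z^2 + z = -12*n^2*z + n*(-62*z^2 - 14*z) - 10*z^3 - 12*z^2 - 2*z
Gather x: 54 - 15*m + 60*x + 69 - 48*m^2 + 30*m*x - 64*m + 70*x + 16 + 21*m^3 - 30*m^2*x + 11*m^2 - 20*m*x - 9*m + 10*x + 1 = 21*m^3 - 37*m^2 - 88*m + x*(-30*m^2 + 10*m + 140) + 140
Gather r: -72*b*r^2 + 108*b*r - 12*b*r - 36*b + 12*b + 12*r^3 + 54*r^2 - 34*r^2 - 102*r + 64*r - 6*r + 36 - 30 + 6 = -24*b + 12*r^3 + r^2*(20 - 72*b) + r*(96*b - 44) + 12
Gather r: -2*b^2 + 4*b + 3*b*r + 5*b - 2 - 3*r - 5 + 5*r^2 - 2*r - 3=-2*b^2 + 9*b + 5*r^2 + r*(3*b - 5) - 10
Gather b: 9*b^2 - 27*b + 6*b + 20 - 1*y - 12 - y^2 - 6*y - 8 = 9*b^2 - 21*b - y^2 - 7*y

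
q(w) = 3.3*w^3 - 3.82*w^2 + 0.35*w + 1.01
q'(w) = 9.9*w^2 - 7.64*w + 0.35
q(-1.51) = -19.59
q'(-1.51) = 34.46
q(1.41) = 3.16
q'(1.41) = 9.26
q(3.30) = 79.16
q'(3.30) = 82.95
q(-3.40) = -174.04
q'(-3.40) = 140.77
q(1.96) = 11.87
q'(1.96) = 23.41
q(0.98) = 0.79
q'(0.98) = 2.37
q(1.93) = 11.18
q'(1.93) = 22.48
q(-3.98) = -268.94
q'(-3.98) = 187.58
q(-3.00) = -123.52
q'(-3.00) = 112.37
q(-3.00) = -123.52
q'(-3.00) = 112.37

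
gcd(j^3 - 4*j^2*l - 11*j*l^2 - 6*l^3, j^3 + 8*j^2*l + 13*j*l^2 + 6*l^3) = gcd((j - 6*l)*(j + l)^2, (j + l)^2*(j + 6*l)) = j^2 + 2*j*l + l^2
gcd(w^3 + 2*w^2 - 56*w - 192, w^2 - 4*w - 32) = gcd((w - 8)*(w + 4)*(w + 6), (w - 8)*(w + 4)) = w^2 - 4*w - 32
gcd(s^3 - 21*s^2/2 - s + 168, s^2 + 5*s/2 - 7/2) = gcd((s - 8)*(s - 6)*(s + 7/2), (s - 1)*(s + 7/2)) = s + 7/2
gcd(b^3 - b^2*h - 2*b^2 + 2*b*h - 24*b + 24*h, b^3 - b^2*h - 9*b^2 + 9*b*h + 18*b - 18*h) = b^2 - b*h - 6*b + 6*h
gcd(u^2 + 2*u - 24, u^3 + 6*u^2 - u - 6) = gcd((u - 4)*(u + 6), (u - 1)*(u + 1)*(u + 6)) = u + 6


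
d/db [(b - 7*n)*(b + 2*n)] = 2*b - 5*n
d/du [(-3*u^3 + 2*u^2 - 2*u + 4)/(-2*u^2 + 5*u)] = 2*(3*u^4 - 15*u^3 + 3*u^2 + 8*u - 10)/(u^2*(4*u^2 - 20*u + 25))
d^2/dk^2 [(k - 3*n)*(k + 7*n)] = 2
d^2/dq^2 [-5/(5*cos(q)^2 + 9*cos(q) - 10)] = 5*(100*sin(q)^4 - 331*sin(q)^2 - 315*cos(q)/4 + 135*cos(3*q)/4 - 31)/(-5*sin(q)^2 + 9*cos(q) - 5)^3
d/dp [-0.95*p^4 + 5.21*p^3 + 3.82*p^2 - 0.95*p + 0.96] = -3.8*p^3 + 15.63*p^2 + 7.64*p - 0.95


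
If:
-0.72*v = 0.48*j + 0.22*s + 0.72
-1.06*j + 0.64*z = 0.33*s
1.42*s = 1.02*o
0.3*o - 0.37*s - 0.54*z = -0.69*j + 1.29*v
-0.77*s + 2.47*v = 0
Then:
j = -2.14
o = 0.96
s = 0.69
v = 0.22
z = -3.19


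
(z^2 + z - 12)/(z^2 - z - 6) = (z + 4)/(z + 2)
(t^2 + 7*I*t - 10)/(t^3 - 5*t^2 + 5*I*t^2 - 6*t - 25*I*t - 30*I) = (t + 2*I)/(t^2 - 5*t - 6)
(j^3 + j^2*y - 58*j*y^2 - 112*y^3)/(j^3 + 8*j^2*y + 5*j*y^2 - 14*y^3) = (-j + 8*y)/(-j + y)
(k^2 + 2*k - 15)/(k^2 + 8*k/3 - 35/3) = 3*(k - 3)/(3*k - 7)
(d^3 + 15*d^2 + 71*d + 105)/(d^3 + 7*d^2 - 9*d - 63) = (d + 5)/(d - 3)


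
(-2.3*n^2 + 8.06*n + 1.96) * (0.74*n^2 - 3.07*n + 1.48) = -1.702*n^4 + 13.0254*n^3 - 26.6978*n^2 + 5.9116*n + 2.9008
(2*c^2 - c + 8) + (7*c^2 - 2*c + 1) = 9*c^2 - 3*c + 9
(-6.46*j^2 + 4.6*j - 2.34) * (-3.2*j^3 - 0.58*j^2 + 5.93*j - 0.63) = 20.672*j^5 - 10.9732*j^4 - 33.4878*j^3 + 32.705*j^2 - 16.7742*j + 1.4742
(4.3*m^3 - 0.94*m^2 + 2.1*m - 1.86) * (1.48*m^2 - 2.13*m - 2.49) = 6.364*m^5 - 10.5502*m^4 - 5.5968*m^3 - 4.8852*m^2 - 1.2672*m + 4.6314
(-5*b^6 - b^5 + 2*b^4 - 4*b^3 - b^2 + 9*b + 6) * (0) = 0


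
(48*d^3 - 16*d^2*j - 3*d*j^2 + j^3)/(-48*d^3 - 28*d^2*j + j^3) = (-12*d^2 + 7*d*j - j^2)/(12*d^2 + 4*d*j - j^2)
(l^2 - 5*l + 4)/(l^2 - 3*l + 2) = (l - 4)/(l - 2)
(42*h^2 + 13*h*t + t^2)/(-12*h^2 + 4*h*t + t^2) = (7*h + t)/(-2*h + t)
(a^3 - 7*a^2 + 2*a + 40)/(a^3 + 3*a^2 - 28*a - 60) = (a - 4)/(a + 6)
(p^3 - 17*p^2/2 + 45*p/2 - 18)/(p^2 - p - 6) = (p^2 - 11*p/2 + 6)/(p + 2)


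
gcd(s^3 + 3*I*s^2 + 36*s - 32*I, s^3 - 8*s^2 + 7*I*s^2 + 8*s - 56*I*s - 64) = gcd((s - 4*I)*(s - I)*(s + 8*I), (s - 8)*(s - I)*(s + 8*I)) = s^2 + 7*I*s + 8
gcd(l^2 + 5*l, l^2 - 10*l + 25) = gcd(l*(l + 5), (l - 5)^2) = 1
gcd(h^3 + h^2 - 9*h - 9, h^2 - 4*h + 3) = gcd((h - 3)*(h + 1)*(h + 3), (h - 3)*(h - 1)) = h - 3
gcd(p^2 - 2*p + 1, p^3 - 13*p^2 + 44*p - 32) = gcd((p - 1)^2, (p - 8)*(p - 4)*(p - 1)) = p - 1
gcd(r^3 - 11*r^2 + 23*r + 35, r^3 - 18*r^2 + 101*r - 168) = r - 7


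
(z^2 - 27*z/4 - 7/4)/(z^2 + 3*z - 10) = (4*z^2 - 27*z - 7)/(4*(z^2 + 3*z - 10))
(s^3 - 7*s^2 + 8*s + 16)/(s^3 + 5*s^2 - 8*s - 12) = (s^2 - 8*s + 16)/(s^2 + 4*s - 12)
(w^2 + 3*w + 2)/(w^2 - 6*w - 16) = (w + 1)/(w - 8)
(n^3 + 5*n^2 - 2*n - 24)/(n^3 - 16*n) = (n^2 + n - 6)/(n*(n - 4))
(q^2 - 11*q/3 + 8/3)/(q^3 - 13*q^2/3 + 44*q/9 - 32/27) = 9*(q - 1)/(9*q^2 - 15*q + 4)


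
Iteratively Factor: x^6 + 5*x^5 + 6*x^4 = (x)*(x^5 + 5*x^4 + 6*x^3) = x*(x + 2)*(x^4 + 3*x^3) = x^2*(x + 2)*(x^3 + 3*x^2) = x^3*(x + 2)*(x^2 + 3*x) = x^4*(x + 2)*(x + 3)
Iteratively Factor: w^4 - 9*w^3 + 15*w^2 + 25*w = (w - 5)*(w^3 - 4*w^2 - 5*w) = w*(w - 5)*(w^2 - 4*w - 5) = w*(w - 5)*(w + 1)*(w - 5)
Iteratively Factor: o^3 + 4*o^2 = (o + 4)*(o^2) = o*(o + 4)*(o)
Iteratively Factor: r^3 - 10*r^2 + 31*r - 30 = (r - 3)*(r^2 - 7*r + 10) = (r - 3)*(r - 2)*(r - 5)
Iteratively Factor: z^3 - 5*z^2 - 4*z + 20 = (z - 5)*(z^2 - 4) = (z - 5)*(z + 2)*(z - 2)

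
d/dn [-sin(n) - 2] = -cos(n)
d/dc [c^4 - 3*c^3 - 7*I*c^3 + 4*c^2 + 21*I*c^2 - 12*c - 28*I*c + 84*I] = 4*c^3 + c^2*(-9 - 21*I) + c*(8 + 42*I) - 12 - 28*I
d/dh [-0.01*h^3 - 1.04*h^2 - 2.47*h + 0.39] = -0.03*h^2 - 2.08*h - 2.47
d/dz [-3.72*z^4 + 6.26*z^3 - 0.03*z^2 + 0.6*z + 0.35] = -14.88*z^3 + 18.78*z^2 - 0.06*z + 0.6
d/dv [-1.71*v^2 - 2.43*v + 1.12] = -3.42*v - 2.43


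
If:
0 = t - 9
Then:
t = 9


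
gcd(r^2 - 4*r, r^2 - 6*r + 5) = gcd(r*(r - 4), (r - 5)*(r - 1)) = 1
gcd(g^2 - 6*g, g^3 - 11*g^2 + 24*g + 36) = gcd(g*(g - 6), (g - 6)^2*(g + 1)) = g - 6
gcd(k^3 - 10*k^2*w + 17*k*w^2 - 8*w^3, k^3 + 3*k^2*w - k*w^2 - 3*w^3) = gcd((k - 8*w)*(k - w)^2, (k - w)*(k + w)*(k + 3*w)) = -k + w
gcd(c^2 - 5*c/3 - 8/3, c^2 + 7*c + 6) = c + 1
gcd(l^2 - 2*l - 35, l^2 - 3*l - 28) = l - 7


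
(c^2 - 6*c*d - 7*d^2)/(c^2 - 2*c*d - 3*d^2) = (c - 7*d)/(c - 3*d)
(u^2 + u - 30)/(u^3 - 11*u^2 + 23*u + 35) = (u + 6)/(u^2 - 6*u - 7)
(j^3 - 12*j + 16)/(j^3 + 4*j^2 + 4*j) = (j^3 - 12*j + 16)/(j*(j^2 + 4*j + 4))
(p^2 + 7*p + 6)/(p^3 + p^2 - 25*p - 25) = (p + 6)/(p^2 - 25)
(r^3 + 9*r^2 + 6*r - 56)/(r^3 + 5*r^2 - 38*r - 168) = (r - 2)/(r - 6)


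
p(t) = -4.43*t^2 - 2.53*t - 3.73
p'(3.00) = -29.11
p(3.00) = -51.19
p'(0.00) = -2.53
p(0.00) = -3.73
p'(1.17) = -12.90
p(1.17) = -12.75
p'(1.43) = -15.20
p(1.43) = -16.41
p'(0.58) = -7.67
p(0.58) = -6.69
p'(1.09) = -12.19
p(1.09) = -11.75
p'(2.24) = -22.38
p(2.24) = -31.63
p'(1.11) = -12.36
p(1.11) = -12.00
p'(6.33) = -58.61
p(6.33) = -197.25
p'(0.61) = -7.93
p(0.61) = -6.92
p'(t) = -8.86*t - 2.53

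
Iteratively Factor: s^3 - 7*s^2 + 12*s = (s - 4)*(s^2 - 3*s) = s*(s - 4)*(s - 3)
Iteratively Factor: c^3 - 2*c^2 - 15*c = (c + 3)*(c^2 - 5*c) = (c - 5)*(c + 3)*(c)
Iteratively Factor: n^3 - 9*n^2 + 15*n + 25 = (n - 5)*(n^2 - 4*n - 5) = (n - 5)*(n + 1)*(n - 5)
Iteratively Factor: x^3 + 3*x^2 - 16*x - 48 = (x + 3)*(x^2 - 16) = (x - 4)*(x + 3)*(x + 4)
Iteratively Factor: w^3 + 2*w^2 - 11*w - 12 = (w + 4)*(w^2 - 2*w - 3) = (w + 1)*(w + 4)*(w - 3)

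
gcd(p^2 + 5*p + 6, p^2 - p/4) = 1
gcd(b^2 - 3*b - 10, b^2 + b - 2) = b + 2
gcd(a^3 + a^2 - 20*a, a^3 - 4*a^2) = a^2 - 4*a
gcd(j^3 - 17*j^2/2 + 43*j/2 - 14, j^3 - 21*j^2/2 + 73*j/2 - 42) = j^2 - 15*j/2 + 14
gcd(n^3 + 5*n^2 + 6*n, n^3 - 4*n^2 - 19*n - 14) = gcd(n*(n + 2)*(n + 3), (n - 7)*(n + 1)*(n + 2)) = n + 2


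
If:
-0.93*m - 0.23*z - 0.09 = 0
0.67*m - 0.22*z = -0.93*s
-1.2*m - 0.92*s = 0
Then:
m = -0.25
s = 0.32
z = 0.61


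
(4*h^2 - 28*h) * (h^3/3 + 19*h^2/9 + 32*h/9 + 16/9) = 4*h^5/3 - 8*h^4/9 - 404*h^3/9 - 832*h^2/9 - 448*h/9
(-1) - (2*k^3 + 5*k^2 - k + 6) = -2*k^3 - 5*k^2 + k - 7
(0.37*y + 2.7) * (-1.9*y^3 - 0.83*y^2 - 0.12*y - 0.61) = -0.703*y^4 - 5.4371*y^3 - 2.2854*y^2 - 0.5497*y - 1.647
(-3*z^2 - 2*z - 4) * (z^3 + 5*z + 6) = -3*z^5 - 2*z^4 - 19*z^3 - 28*z^2 - 32*z - 24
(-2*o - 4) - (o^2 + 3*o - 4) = -o^2 - 5*o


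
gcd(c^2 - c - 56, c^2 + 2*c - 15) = 1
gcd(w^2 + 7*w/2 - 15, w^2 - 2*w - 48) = w + 6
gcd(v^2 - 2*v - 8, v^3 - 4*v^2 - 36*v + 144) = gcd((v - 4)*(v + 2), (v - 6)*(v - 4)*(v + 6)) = v - 4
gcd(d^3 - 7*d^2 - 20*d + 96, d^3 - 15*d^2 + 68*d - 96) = d^2 - 11*d + 24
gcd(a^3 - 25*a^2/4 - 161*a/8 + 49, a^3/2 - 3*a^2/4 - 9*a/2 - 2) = 1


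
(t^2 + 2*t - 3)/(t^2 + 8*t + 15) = (t - 1)/(t + 5)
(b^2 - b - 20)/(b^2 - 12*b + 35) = (b + 4)/(b - 7)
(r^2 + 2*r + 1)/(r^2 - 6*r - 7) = (r + 1)/(r - 7)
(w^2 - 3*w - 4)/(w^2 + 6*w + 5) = (w - 4)/(w + 5)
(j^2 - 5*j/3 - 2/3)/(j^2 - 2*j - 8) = (-3*j^2 + 5*j + 2)/(3*(-j^2 + 2*j + 8))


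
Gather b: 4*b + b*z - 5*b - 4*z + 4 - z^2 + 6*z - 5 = b*(z - 1) - z^2 + 2*z - 1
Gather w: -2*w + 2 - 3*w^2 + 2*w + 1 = 3 - 3*w^2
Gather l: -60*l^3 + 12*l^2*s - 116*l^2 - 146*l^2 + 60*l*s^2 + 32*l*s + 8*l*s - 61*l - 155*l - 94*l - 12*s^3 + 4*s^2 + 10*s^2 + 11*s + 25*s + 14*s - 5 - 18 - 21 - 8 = -60*l^3 + l^2*(12*s - 262) + l*(60*s^2 + 40*s - 310) - 12*s^3 + 14*s^2 + 50*s - 52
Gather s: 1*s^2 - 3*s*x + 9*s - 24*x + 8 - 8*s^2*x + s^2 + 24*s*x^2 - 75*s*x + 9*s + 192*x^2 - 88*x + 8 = s^2*(2 - 8*x) + s*(24*x^2 - 78*x + 18) + 192*x^2 - 112*x + 16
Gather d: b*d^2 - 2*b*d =b*d^2 - 2*b*d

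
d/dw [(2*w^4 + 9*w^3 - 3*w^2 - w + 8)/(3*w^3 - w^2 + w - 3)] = (6*w^6 - 4*w^5 + 6*w^4 - 157*w^2 + 34*w - 5)/(9*w^6 - 6*w^5 + 7*w^4 - 20*w^3 + 7*w^2 - 6*w + 9)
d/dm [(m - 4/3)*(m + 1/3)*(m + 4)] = 3*m^2 + 6*m - 40/9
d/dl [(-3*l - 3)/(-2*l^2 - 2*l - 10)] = 3*(l^2 + l - (l + 1)*(2*l + 1) + 5)/(2*(l^2 + l + 5)^2)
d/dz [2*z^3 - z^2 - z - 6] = 6*z^2 - 2*z - 1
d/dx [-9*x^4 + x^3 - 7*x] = -36*x^3 + 3*x^2 - 7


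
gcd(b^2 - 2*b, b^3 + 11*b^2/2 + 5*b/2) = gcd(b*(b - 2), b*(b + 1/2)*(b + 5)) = b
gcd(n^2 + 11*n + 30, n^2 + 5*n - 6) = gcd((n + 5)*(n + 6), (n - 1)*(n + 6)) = n + 6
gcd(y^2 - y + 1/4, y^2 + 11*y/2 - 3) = y - 1/2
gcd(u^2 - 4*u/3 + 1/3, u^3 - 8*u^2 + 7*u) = u - 1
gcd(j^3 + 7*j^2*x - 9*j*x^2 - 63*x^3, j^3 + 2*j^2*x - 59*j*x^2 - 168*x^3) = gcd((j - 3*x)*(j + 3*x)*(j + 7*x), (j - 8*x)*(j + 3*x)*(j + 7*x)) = j^2 + 10*j*x + 21*x^2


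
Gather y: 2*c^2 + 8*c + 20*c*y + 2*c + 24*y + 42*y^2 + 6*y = 2*c^2 + 10*c + 42*y^2 + y*(20*c + 30)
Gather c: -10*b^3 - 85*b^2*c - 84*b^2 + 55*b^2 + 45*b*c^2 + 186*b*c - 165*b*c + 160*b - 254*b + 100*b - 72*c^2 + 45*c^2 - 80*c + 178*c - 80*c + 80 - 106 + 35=-10*b^3 - 29*b^2 + 6*b + c^2*(45*b - 27) + c*(-85*b^2 + 21*b + 18) + 9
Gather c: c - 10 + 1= c - 9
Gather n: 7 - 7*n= 7 - 7*n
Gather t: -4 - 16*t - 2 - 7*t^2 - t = -7*t^2 - 17*t - 6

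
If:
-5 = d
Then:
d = -5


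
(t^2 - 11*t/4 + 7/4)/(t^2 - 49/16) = 4*(t - 1)/(4*t + 7)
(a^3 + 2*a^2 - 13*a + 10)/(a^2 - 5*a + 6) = (a^2 + 4*a - 5)/(a - 3)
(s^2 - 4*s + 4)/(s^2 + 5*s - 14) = (s - 2)/(s + 7)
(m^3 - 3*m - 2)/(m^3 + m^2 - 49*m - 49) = (m^2 - m - 2)/(m^2 - 49)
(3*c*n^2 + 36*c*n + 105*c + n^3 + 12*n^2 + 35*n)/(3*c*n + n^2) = n + 12 + 35/n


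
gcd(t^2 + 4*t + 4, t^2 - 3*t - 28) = 1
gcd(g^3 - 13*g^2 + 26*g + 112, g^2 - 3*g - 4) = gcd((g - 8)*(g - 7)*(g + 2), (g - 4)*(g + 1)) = 1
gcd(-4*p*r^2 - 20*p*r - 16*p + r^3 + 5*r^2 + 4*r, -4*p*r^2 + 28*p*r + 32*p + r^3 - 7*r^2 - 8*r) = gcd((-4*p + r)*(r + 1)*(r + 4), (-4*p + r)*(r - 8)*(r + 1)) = 4*p*r + 4*p - r^2 - r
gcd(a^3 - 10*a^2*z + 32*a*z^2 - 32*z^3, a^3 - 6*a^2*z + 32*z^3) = a^2 - 8*a*z + 16*z^2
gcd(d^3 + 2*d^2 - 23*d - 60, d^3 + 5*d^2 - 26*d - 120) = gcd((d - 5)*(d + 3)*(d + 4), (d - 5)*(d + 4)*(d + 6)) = d^2 - d - 20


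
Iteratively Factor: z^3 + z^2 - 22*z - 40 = (z + 4)*(z^2 - 3*z - 10) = (z + 2)*(z + 4)*(z - 5)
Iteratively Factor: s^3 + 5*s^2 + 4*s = (s + 1)*(s^2 + 4*s) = (s + 1)*(s + 4)*(s)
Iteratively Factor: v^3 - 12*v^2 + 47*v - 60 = (v - 3)*(v^2 - 9*v + 20) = (v - 5)*(v - 3)*(v - 4)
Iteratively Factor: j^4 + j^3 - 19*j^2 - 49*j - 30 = (j - 5)*(j^3 + 6*j^2 + 11*j + 6) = (j - 5)*(j + 3)*(j^2 + 3*j + 2) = (j - 5)*(j + 2)*(j + 3)*(j + 1)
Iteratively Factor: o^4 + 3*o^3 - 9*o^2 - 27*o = (o + 3)*(o^3 - 9*o) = o*(o + 3)*(o^2 - 9) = o*(o + 3)^2*(o - 3)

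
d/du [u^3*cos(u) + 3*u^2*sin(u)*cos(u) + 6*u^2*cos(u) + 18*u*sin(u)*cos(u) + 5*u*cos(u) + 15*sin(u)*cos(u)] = -u^3*sin(u) - 6*u^2*sin(u) + 3*u^2*cos(u) + 3*u^2*cos(2*u) - 5*u*sin(u) + 3*u*sin(2*u) + 12*u*cos(u) + 18*u*cos(2*u) + 9*sin(2*u) + 5*cos(u) + 15*cos(2*u)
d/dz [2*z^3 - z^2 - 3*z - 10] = 6*z^2 - 2*z - 3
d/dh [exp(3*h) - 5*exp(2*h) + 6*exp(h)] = (3*exp(2*h) - 10*exp(h) + 6)*exp(h)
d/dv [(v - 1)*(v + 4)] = 2*v + 3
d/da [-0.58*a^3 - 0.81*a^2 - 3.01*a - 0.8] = -1.74*a^2 - 1.62*a - 3.01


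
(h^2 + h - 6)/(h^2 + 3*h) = (h - 2)/h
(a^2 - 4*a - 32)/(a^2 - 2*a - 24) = (a - 8)/(a - 6)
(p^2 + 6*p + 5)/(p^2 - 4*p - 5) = (p + 5)/(p - 5)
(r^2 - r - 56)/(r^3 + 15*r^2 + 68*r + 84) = (r - 8)/(r^2 + 8*r + 12)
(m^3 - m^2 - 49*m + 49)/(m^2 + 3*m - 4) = (m^2 - 49)/(m + 4)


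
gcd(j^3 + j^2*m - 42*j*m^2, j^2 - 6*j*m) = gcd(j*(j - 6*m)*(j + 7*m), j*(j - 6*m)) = j^2 - 6*j*m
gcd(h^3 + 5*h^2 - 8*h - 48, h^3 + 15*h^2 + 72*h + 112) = h^2 + 8*h + 16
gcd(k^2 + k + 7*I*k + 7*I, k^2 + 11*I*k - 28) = k + 7*I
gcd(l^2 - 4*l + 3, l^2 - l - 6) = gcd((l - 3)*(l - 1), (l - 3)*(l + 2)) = l - 3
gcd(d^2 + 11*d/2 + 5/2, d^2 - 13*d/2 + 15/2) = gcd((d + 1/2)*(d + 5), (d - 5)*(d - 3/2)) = 1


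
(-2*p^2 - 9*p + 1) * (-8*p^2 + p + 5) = 16*p^4 + 70*p^3 - 27*p^2 - 44*p + 5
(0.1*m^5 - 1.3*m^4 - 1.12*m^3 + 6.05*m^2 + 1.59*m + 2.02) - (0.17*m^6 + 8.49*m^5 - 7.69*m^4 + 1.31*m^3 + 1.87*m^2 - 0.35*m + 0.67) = -0.17*m^6 - 8.39*m^5 + 6.39*m^4 - 2.43*m^3 + 4.18*m^2 + 1.94*m + 1.35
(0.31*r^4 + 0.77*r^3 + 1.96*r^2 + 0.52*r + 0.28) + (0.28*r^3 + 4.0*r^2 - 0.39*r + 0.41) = 0.31*r^4 + 1.05*r^3 + 5.96*r^2 + 0.13*r + 0.69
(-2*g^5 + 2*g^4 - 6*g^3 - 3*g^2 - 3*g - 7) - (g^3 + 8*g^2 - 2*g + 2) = -2*g^5 + 2*g^4 - 7*g^3 - 11*g^2 - g - 9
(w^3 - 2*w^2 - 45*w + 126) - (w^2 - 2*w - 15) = w^3 - 3*w^2 - 43*w + 141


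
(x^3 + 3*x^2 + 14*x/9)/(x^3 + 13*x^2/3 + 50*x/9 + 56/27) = 3*x/(3*x + 4)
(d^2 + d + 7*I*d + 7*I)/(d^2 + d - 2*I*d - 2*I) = (d + 7*I)/(d - 2*I)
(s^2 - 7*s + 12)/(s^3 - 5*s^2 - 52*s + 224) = (s - 3)/(s^2 - s - 56)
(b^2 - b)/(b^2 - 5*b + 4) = b/(b - 4)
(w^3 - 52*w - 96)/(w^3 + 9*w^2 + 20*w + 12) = (w - 8)/(w + 1)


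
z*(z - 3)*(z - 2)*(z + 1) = z^4 - 4*z^3 + z^2 + 6*z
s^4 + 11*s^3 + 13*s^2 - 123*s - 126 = (s - 3)*(s + 1)*(s + 6)*(s + 7)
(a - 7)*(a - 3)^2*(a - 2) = a^4 - 15*a^3 + 77*a^2 - 165*a + 126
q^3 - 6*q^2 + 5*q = q*(q - 5)*(q - 1)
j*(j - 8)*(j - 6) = j^3 - 14*j^2 + 48*j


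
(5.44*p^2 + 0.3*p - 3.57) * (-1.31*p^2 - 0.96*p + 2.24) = -7.1264*p^4 - 5.6154*p^3 + 16.5743*p^2 + 4.0992*p - 7.9968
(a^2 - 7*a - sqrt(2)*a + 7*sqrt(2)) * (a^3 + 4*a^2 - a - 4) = a^5 - 3*a^4 - sqrt(2)*a^4 - 29*a^3 + 3*sqrt(2)*a^3 + 3*a^2 + 29*sqrt(2)*a^2 - 3*sqrt(2)*a + 28*a - 28*sqrt(2)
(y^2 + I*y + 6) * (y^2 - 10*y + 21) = y^4 - 10*y^3 + I*y^3 + 27*y^2 - 10*I*y^2 - 60*y + 21*I*y + 126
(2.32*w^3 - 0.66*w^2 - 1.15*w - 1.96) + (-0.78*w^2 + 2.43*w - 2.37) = 2.32*w^3 - 1.44*w^2 + 1.28*w - 4.33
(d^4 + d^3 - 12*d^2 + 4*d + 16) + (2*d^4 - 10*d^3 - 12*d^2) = 3*d^4 - 9*d^3 - 24*d^2 + 4*d + 16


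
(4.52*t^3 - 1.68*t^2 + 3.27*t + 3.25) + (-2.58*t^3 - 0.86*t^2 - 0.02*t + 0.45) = 1.94*t^3 - 2.54*t^2 + 3.25*t + 3.7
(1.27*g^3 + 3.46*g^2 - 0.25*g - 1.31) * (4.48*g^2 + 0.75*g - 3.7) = 5.6896*g^5 + 16.4533*g^4 - 3.224*g^3 - 18.8583*g^2 - 0.0575*g + 4.847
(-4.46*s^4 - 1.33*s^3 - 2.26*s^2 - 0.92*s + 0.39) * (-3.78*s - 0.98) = 16.8588*s^5 + 9.3982*s^4 + 9.8462*s^3 + 5.6924*s^2 - 0.5726*s - 0.3822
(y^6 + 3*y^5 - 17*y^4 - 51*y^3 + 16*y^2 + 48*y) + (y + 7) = y^6 + 3*y^5 - 17*y^4 - 51*y^3 + 16*y^2 + 49*y + 7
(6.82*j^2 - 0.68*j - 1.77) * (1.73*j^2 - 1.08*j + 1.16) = 11.7986*j^4 - 8.542*j^3 + 5.5835*j^2 + 1.1228*j - 2.0532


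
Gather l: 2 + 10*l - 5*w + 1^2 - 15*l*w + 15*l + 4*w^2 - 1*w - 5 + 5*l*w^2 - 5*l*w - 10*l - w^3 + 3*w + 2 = l*(5*w^2 - 20*w + 15) - w^3 + 4*w^2 - 3*w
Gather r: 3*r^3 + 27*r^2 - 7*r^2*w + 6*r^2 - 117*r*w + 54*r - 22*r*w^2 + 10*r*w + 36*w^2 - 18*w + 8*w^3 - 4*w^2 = 3*r^3 + r^2*(33 - 7*w) + r*(-22*w^2 - 107*w + 54) + 8*w^3 + 32*w^2 - 18*w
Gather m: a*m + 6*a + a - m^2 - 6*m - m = 7*a - m^2 + m*(a - 7)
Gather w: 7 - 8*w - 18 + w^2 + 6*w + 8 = w^2 - 2*w - 3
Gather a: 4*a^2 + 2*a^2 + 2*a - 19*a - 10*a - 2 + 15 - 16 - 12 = 6*a^2 - 27*a - 15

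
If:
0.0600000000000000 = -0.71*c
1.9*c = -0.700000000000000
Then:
No Solution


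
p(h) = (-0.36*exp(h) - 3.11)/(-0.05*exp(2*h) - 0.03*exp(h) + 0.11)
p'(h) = (-0.36*exp(h) - 3.11)*(0.1*exp(2*h) + 0.03*exp(h))/(-0.05*exp(2*h) - 0.03*exp(h) + 0.11)^2 - 0.36*exp(h)/(-0.05*exp(2*h) - 0.03*exp(h) + 0.11) = (-(0.1*exp(h) + 0.03)*(0.36*exp(h) + 3.11) + 0.018*exp(2*h) + 0.0108*exp(h) - 0.0396)*exp(h)/(0.05*exp(2*h) + 0.03*exp(h) - 0.11)^2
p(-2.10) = -29.87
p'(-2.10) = -1.88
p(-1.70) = -30.88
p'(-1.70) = -3.29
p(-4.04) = -28.47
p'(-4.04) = -0.20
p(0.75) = 21.80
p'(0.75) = -58.53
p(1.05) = 10.78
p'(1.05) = -22.64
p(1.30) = 6.58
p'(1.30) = -12.28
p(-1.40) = -32.13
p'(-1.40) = -5.24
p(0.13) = -320.33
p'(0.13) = -4813.91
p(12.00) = 0.00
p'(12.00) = 0.00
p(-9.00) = -28.27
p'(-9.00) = 0.00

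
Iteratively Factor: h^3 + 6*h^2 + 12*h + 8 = (h + 2)*(h^2 + 4*h + 4) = (h + 2)^2*(h + 2)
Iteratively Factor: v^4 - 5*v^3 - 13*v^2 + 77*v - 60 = (v + 4)*(v^3 - 9*v^2 + 23*v - 15) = (v - 5)*(v + 4)*(v^2 - 4*v + 3) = (v - 5)*(v - 3)*(v + 4)*(v - 1)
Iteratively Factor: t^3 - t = (t - 1)*(t^2 + t) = (t - 1)*(t + 1)*(t)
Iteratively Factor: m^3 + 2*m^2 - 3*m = (m + 3)*(m^2 - m) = m*(m + 3)*(m - 1)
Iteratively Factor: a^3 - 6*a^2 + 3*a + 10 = (a - 2)*(a^2 - 4*a - 5) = (a - 5)*(a - 2)*(a + 1)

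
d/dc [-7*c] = -7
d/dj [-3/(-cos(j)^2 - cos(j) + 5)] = 3*(2*cos(j) + 1)*sin(j)/(cos(j)^2 + cos(j) - 5)^2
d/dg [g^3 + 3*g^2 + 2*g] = 3*g^2 + 6*g + 2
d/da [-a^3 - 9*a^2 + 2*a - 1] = -3*a^2 - 18*a + 2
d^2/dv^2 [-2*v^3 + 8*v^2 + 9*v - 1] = 16 - 12*v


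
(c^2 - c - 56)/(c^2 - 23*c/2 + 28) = 2*(c + 7)/(2*c - 7)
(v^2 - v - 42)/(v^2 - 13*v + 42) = (v + 6)/(v - 6)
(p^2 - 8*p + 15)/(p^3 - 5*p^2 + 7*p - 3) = (p - 5)/(p^2 - 2*p + 1)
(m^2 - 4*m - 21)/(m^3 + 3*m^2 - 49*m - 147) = 1/(m + 7)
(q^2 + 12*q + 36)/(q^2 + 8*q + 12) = (q + 6)/(q + 2)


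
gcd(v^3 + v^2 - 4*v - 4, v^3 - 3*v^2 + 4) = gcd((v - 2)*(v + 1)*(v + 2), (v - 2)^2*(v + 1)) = v^2 - v - 2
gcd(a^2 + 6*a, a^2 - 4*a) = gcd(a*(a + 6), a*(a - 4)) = a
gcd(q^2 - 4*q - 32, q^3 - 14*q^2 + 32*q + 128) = q - 8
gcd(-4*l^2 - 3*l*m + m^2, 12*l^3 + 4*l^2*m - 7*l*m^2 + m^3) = l + m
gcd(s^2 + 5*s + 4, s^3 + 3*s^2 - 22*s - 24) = s + 1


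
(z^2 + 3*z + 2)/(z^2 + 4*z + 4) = (z + 1)/(z + 2)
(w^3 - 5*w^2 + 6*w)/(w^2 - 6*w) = (w^2 - 5*w + 6)/(w - 6)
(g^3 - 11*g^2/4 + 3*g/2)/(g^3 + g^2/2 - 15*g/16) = 4*(g - 2)/(4*g + 5)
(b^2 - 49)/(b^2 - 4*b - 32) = (49 - b^2)/(-b^2 + 4*b + 32)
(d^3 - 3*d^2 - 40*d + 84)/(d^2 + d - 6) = (d^2 - d - 42)/(d + 3)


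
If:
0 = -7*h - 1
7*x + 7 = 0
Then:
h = -1/7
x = -1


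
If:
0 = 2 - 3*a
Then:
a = 2/3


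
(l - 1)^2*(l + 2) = l^3 - 3*l + 2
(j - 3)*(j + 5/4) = j^2 - 7*j/4 - 15/4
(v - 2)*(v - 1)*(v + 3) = v^3 - 7*v + 6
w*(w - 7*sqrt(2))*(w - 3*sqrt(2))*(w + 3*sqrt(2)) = w^4 - 7*sqrt(2)*w^3 - 18*w^2 + 126*sqrt(2)*w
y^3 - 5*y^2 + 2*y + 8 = (y - 4)*(y - 2)*(y + 1)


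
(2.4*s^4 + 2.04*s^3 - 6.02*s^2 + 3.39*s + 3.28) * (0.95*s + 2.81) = 2.28*s^5 + 8.682*s^4 + 0.0134000000000007*s^3 - 13.6957*s^2 + 12.6419*s + 9.2168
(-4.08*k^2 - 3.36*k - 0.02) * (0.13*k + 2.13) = -0.5304*k^3 - 9.1272*k^2 - 7.1594*k - 0.0426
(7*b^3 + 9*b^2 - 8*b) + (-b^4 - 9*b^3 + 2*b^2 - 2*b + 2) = -b^4 - 2*b^3 + 11*b^2 - 10*b + 2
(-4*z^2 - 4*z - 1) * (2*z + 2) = -8*z^3 - 16*z^2 - 10*z - 2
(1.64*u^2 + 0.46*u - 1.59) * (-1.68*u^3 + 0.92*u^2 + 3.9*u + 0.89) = -2.7552*u^5 + 0.736*u^4 + 9.4904*u^3 + 1.7908*u^2 - 5.7916*u - 1.4151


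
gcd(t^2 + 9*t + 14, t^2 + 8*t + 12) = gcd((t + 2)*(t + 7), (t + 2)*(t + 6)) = t + 2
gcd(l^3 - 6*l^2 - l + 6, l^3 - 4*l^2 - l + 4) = l^2 - 1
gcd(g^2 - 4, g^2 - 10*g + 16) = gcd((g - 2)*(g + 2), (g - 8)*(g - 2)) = g - 2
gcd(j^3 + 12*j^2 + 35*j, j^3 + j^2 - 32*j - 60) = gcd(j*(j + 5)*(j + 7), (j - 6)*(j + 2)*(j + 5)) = j + 5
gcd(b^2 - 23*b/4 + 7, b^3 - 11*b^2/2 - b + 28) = b - 4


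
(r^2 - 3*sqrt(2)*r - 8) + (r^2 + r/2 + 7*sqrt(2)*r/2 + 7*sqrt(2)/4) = 2*r^2 + r/2 + sqrt(2)*r/2 - 8 + 7*sqrt(2)/4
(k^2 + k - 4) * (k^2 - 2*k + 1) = k^4 - k^3 - 5*k^2 + 9*k - 4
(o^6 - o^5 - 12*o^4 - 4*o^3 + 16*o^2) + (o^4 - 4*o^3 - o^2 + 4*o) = o^6 - o^5 - 11*o^4 - 8*o^3 + 15*o^2 + 4*o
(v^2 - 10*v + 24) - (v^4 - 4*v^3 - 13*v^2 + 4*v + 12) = -v^4 + 4*v^3 + 14*v^2 - 14*v + 12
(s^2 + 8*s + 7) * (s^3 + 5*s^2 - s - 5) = s^5 + 13*s^4 + 46*s^3 + 22*s^2 - 47*s - 35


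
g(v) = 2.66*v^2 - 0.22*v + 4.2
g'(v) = 5.32*v - 0.22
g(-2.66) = 23.61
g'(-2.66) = -14.37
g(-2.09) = 16.28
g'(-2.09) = -11.34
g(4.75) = 63.17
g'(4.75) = 25.05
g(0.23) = 4.29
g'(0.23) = 1.00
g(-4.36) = 55.72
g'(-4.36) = -23.42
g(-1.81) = 13.31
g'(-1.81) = -9.85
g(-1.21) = 8.36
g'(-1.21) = -6.66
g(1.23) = 7.95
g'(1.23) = 6.32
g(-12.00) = 389.88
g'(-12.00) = -64.06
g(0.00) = 4.20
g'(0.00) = -0.22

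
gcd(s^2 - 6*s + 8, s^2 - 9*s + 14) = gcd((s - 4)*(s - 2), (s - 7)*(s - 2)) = s - 2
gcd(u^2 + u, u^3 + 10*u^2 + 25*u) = u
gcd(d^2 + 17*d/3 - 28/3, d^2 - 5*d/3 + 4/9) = d - 4/3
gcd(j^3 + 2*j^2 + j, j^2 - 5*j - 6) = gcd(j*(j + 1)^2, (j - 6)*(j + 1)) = j + 1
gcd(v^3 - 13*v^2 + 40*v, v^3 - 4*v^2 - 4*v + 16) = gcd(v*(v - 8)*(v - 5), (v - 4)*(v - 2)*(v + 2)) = 1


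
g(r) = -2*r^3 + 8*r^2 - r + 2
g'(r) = -6*r^2 + 16*r - 1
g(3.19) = 15.30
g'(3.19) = -11.02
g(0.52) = 3.36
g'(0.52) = 5.70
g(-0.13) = 2.27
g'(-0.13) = -3.18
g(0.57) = 3.66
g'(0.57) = 6.17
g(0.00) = 2.00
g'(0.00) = -1.00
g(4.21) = -9.65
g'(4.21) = -39.98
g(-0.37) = 3.57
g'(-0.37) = -7.74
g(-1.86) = 44.41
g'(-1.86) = -51.52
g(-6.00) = 728.00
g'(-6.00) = -313.00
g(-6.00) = 728.00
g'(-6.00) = -313.00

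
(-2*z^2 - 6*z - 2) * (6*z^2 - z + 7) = -12*z^4 - 34*z^3 - 20*z^2 - 40*z - 14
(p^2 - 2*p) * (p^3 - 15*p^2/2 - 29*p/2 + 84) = p^5 - 19*p^4/2 + p^3/2 + 113*p^2 - 168*p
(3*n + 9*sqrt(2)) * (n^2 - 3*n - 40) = 3*n^3 - 9*n^2 + 9*sqrt(2)*n^2 - 120*n - 27*sqrt(2)*n - 360*sqrt(2)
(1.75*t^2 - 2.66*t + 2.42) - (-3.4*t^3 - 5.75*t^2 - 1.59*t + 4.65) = 3.4*t^3 + 7.5*t^2 - 1.07*t - 2.23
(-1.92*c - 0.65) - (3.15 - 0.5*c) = -1.42*c - 3.8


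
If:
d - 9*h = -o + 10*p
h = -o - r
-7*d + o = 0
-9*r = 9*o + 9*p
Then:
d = -19*r/141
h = -8*r/141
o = -133*r/141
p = -8*r/141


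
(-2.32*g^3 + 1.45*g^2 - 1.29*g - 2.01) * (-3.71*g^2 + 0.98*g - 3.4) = 8.6072*g^5 - 7.6531*g^4 + 14.0949*g^3 + 1.2629*g^2 + 2.4162*g + 6.834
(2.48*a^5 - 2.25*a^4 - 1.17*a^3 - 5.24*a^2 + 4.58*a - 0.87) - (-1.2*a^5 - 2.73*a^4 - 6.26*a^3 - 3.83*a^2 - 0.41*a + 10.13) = 3.68*a^5 + 0.48*a^4 + 5.09*a^3 - 1.41*a^2 + 4.99*a - 11.0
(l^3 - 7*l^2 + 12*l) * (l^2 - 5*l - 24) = l^5 - 12*l^4 + 23*l^3 + 108*l^2 - 288*l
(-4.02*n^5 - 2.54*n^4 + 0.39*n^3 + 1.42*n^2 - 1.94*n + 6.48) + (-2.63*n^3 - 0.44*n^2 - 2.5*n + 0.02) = -4.02*n^5 - 2.54*n^4 - 2.24*n^3 + 0.98*n^2 - 4.44*n + 6.5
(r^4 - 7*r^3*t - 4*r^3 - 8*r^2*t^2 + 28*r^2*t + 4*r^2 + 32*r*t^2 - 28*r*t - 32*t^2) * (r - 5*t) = r^5 - 12*r^4*t - 4*r^4 + 27*r^3*t^2 + 48*r^3*t + 4*r^3 + 40*r^2*t^3 - 108*r^2*t^2 - 48*r^2*t - 160*r*t^3 + 108*r*t^2 + 160*t^3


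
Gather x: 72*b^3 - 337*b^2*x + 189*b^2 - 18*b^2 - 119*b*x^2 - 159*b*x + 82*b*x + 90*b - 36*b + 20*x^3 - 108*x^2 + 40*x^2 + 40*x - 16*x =72*b^3 + 171*b^2 + 54*b + 20*x^3 + x^2*(-119*b - 68) + x*(-337*b^2 - 77*b + 24)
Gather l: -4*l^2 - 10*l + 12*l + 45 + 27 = -4*l^2 + 2*l + 72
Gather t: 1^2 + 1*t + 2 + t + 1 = 2*t + 4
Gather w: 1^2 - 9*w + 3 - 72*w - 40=-81*w - 36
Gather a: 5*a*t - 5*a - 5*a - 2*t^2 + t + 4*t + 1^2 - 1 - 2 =a*(5*t - 10) - 2*t^2 + 5*t - 2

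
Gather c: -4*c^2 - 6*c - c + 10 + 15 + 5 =-4*c^2 - 7*c + 30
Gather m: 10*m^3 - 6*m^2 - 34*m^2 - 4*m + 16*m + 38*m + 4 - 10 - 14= 10*m^3 - 40*m^2 + 50*m - 20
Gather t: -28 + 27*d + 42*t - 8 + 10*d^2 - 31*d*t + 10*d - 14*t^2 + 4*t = 10*d^2 + 37*d - 14*t^2 + t*(46 - 31*d) - 36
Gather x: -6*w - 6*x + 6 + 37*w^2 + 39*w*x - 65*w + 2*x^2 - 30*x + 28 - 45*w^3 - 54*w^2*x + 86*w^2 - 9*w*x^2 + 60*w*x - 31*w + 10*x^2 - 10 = -45*w^3 + 123*w^2 - 102*w + x^2*(12 - 9*w) + x*(-54*w^2 + 99*w - 36) + 24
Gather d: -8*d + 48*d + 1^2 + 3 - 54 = 40*d - 50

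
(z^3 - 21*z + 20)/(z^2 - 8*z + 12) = (z^3 - 21*z + 20)/(z^2 - 8*z + 12)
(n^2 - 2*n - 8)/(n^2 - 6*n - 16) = (n - 4)/(n - 8)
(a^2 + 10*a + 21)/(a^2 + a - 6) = (a + 7)/(a - 2)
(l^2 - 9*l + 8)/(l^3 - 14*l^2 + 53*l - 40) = 1/(l - 5)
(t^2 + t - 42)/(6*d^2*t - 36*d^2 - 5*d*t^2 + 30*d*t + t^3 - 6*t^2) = (t + 7)/(6*d^2 - 5*d*t + t^2)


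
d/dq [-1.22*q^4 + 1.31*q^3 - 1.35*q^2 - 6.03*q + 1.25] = -4.88*q^3 + 3.93*q^2 - 2.7*q - 6.03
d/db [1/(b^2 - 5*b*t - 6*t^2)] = (-2*b + 5*t)/(-b^2 + 5*b*t + 6*t^2)^2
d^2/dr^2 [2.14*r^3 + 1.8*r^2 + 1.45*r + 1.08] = 12.84*r + 3.6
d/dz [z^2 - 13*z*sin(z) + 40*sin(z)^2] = -13*z*cos(z) + 2*z - 13*sin(z) + 40*sin(2*z)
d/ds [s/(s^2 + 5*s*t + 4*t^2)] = (s^2 + 5*s*t - s*(2*s + 5*t) + 4*t^2)/(s^2 + 5*s*t + 4*t^2)^2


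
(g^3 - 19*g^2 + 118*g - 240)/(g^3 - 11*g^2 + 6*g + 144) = (g - 5)/(g + 3)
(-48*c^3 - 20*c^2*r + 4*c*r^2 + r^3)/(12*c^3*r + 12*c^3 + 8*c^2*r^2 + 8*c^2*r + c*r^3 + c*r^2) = (-4*c + r)/(c*(r + 1))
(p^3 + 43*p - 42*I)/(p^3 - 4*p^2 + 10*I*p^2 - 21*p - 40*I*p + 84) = (p^2 - 7*I*p - 6)/(p^2 + p*(-4 + 3*I) - 12*I)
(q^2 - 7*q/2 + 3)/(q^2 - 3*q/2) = (q - 2)/q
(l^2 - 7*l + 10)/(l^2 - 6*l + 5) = (l - 2)/(l - 1)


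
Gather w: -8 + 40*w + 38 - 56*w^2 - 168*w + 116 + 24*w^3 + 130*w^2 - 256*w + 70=24*w^3 + 74*w^2 - 384*w + 216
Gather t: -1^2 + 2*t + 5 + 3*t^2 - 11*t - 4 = 3*t^2 - 9*t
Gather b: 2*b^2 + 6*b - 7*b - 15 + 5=2*b^2 - b - 10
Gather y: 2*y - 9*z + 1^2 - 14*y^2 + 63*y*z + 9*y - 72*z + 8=-14*y^2 + y*(63*z + 11) - 81*z + 9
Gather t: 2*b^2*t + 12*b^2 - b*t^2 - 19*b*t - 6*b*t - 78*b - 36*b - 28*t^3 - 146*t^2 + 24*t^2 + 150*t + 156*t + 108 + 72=12*b^2 - 114*b - 28*t^3 + t^2*(-b - 122) + t*(2*b^2 - 25*b + 306) + 180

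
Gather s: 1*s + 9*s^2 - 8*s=9*s^2 - 7*s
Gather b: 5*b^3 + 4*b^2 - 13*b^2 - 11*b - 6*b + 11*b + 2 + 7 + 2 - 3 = 5*b^3 - 9*b^2 - 6*b + 8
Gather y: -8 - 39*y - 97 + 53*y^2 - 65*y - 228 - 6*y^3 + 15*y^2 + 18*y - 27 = -6*y^3 + 68*y^2 - 86*y - 360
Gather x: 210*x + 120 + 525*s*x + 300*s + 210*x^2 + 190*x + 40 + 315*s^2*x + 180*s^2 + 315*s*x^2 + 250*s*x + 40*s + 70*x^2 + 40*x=180*s^2 + 340*s + x^2*(315*s + 280) + x*(315*s^2 + 775*s + 440) + 160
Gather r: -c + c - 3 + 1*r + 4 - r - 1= 0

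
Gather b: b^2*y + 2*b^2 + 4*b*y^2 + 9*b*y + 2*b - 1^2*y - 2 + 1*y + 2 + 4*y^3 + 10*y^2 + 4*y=b^2*(y + 2) + b*(4*y^2 + 9*y + 2) + 4*y^3 + 10*y^2 + 4*y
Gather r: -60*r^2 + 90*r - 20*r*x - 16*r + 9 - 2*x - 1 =-60*r^2 + r*(74 - 20*x) - 2*x + 8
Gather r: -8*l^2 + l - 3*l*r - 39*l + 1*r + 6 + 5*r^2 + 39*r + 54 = -8*l^2 - 38*l + 5*r^2 + r*(40 - 3*l) + 60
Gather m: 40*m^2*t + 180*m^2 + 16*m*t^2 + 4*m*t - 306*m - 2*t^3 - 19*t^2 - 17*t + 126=m^2*(40*t + 180) + m*(16*t^2 + 4*t - 306) - 2*t^3 - 19*t^2 - 17*t + 126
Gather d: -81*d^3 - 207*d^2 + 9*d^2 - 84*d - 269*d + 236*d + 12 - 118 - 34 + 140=-81*d^3 - 198*d^2 - 117*d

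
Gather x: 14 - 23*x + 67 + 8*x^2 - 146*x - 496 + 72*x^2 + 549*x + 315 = 80*x^2 + 380*x - 100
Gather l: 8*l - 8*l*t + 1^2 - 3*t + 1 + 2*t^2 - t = l*(8 - 8*t) + 2*t^2 - 4*t + 2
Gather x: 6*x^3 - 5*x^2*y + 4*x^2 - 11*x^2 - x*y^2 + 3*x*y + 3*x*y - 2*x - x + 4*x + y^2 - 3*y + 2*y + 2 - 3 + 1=6*x^3 + x^2*(-5*y - 7) + x*(-y^2 + 6*y + 1) + y^2 - y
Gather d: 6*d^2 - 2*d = 6*d^2 - 2*d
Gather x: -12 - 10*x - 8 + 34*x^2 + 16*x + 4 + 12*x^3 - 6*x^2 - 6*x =12*x^3 + 28*x^2 - 16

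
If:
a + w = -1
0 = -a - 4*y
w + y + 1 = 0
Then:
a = 0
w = -1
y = 0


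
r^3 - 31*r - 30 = (r - 6)*(r + 1)*(r + 5)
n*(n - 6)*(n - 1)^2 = n^4 - 8*n^3 + 13*n^2 - 6*n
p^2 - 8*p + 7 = (p - 7)*(p - 1)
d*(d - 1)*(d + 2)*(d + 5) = d^4 + 6*d^3 + 3*d^2 - 10*d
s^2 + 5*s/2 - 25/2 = (s - 5/2)*(s + 5)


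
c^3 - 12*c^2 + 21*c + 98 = (c - 7)^2*(c + 2)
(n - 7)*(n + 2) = n^2 - 5*n - 14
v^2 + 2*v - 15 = (v - 3)*(v + 5)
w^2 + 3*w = w*(w + 3)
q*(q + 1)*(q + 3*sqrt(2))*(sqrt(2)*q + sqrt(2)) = sqrt(2)*q^4 + 2*sqrt(2)*q^3 + 6*q^3 + sqrt(2)*q^2 + 12*q^2 + 6*q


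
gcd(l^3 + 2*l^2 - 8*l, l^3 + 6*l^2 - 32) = l^2 + 2*l - 8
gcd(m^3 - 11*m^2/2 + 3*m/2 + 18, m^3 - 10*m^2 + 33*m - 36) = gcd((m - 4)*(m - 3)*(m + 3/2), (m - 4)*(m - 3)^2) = m^2 - 7*m + 12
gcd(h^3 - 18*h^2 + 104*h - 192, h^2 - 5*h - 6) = h - 6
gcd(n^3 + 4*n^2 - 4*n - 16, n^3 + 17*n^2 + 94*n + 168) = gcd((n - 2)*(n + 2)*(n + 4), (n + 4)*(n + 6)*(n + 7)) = n + 4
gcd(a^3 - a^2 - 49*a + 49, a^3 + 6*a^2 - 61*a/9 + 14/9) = a + 7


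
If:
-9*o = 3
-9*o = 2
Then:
No Solution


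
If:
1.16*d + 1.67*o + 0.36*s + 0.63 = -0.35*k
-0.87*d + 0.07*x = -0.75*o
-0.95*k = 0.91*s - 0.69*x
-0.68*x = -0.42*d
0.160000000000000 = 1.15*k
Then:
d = -0.20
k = 0.14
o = -0.22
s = -0.24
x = -0.12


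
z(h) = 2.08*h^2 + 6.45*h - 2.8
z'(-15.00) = -55.95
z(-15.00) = 368.45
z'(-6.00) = -18.51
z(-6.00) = 33.38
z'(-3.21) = -6.90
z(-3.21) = -2.07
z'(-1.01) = 2.25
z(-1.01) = -7.19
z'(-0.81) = 3.08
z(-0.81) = -6.66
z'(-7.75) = -25.79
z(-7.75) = 72.14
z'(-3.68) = -8.86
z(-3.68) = 1.63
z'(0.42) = 8.20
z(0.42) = 0.28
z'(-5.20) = -15.18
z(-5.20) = 19.90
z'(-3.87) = -9.65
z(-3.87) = 3.39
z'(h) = 4.16*h + 6.45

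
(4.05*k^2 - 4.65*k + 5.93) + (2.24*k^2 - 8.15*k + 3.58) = 6.29*k^2 - 12.8*k + 9.51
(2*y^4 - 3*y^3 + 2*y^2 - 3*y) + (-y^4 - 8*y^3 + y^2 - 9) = y^4 - 11*y^3 + 3*y^2 - 3*y - 9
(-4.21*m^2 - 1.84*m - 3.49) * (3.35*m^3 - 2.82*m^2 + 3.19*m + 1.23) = -14.1035*m^5 + 5.7082*m^4 - 19.9326*m^3 - 1.2061*m^2 - 13.3963*m - 4.2927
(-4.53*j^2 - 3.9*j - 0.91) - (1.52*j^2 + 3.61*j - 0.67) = -6.05*j^2 - 7.51*j - 0.24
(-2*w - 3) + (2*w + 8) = 5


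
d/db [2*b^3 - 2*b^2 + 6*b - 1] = 6*b^2 - 4*b + 6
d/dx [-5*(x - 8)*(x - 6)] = 70 - 10*x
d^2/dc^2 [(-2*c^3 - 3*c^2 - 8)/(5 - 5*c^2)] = 2*(2*c^3 + 33*c^2 + 6*c + 11)/(5*(c^6 - 3*c^4 + 3*c^2 - 1))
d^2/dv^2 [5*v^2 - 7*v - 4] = 10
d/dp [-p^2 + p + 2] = 1 - 2*p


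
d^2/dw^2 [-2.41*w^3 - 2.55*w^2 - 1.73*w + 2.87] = -14.46*w - 5.1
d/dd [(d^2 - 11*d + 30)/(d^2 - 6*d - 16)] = (5*d^2 - 92*d + 356)/(d^4 - 12*d^3 + 4*d^2 + 192*d + 256)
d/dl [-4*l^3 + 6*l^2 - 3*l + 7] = -12*l^2 + 12*l - 3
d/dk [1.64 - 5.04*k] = -5.04000000000000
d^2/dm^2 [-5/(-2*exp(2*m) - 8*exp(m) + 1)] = 40*(-(exp(m) + 1)*(2*exp(2*m) + 8*exp(m) - 1) + 4*(exp(m) + 2)^2*exp(m))*exp(m)/(2*exp(2*m) + 8*exp(m) - 1)^3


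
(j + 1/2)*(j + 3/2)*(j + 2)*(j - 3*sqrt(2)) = j^4 - 3*sqrt(2)*j^3 + 4*j^3 - 12*sqrt(2)*j^2 + 19*j^2/4 - 57*sqrt(2)*j/4 + 3*j/2 - 9*sqrt(2)/2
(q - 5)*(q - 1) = q^2 - 6*q + 5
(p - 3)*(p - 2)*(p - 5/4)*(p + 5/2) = p^4 - 15*p^3/4 - 27*p^2/8 + 185*p/8 - 75/4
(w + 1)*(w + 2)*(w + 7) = w^3 + 10*w^2 + 23*w + 14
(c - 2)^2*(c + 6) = c^3 + 2*c^2 - 20*c + 24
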